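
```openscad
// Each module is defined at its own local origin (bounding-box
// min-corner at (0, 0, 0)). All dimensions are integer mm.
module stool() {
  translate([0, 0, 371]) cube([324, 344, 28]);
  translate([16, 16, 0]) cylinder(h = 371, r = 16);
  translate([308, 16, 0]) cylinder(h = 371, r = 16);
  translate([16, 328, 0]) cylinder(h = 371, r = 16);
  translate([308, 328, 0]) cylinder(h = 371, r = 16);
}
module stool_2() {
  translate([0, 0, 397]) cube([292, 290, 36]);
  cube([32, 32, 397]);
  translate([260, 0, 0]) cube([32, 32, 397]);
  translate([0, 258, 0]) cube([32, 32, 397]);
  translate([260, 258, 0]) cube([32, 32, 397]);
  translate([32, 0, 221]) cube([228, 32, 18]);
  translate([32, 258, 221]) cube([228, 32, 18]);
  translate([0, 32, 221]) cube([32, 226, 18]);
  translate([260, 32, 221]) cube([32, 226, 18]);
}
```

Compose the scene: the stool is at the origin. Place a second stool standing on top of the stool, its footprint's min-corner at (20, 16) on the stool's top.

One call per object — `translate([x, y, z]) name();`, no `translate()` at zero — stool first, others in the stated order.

stool();
translate([20, 16, 399]) stool_2();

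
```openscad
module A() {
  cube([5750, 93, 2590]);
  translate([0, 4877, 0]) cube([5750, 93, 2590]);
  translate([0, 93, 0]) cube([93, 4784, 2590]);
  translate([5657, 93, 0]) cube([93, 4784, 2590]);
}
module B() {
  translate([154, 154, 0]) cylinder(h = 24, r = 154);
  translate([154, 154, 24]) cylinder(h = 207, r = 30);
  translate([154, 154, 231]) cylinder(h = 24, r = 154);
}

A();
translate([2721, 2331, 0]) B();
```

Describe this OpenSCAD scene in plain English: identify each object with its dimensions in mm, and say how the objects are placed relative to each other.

A is the wall frame of a small rectangular building: four walls, each 2590 mm tall and 93 mm thick, enclosing a footprint 5750 mm (x) by 4970 mm (y) outside-to-outside, with no floor or roof. The front and back walls (the −y and +y sides) span the full width; the two side walls fit between them.

B is a spool: two coaxial disc flanges of radius 154 mm and thickness 24 mm, joined by a core cylinder of radius 30 mm and height 207 mm. The lower flange rests on z = 0 and the three cylinders share a vertical axis.

The spool sits inside the house frame, centred.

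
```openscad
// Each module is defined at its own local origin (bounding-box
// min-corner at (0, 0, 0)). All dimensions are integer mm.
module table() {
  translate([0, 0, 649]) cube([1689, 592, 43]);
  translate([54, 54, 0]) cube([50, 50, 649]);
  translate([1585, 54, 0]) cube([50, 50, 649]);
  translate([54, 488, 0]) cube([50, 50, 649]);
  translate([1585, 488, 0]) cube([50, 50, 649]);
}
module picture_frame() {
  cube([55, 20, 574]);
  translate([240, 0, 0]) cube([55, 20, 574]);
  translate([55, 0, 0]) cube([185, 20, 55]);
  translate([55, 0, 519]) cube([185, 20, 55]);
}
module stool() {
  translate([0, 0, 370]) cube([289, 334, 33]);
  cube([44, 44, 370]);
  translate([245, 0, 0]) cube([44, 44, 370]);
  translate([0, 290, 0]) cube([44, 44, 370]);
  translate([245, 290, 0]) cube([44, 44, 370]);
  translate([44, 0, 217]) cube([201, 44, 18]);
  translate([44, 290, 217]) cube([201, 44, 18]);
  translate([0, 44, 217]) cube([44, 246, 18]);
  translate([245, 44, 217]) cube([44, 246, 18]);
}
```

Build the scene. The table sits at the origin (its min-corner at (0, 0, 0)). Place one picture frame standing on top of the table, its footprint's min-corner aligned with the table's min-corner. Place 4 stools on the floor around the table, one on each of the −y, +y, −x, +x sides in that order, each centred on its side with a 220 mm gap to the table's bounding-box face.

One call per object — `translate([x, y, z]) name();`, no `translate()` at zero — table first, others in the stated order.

table();
translate([0, 0, 692]) picture_frame();
translate([700, -554, 0]) stool();
translate([700, 812, 0]) stool();
translate([-509, 129, 0]) stool();
translate([1909, 129, 0]) stool();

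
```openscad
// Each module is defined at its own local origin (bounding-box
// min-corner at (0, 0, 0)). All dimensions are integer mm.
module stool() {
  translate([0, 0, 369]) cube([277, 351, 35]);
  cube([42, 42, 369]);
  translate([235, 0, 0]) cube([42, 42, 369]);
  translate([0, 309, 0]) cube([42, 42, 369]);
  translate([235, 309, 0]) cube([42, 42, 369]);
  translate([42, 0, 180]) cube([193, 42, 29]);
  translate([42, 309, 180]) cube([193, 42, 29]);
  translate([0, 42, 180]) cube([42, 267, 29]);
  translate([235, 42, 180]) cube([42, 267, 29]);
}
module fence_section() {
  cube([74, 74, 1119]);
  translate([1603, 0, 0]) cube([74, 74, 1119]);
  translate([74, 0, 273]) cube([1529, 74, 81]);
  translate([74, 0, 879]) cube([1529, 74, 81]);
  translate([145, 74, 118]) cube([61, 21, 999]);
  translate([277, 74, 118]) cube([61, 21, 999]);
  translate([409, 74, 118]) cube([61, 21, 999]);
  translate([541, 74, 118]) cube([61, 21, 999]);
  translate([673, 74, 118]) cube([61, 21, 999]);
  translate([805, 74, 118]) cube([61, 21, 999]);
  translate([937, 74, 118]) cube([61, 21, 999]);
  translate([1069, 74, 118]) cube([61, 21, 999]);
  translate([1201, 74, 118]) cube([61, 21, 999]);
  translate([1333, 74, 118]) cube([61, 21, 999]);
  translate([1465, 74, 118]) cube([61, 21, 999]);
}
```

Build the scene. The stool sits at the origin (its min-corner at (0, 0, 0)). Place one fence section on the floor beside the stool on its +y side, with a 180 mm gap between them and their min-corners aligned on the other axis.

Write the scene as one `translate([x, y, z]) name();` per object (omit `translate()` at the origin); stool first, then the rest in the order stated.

stool();
translate([0, 531, 0]) fence_section();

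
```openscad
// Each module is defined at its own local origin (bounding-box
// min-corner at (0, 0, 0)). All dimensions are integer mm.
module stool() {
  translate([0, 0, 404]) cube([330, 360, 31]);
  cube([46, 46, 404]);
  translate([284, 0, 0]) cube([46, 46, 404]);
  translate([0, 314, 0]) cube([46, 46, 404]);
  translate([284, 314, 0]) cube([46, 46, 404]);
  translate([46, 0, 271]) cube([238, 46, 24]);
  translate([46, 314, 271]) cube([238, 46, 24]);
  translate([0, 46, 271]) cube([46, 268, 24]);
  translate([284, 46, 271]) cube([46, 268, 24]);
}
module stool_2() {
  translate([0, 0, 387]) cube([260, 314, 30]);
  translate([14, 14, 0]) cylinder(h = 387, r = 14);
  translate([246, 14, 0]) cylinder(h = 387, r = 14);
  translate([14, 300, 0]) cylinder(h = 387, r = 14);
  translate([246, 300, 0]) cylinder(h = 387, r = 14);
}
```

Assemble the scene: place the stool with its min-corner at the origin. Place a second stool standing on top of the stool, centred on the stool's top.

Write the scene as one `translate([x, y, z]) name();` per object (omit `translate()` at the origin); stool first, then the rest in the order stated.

stool();
translate([35, 23, 435]) stool_2();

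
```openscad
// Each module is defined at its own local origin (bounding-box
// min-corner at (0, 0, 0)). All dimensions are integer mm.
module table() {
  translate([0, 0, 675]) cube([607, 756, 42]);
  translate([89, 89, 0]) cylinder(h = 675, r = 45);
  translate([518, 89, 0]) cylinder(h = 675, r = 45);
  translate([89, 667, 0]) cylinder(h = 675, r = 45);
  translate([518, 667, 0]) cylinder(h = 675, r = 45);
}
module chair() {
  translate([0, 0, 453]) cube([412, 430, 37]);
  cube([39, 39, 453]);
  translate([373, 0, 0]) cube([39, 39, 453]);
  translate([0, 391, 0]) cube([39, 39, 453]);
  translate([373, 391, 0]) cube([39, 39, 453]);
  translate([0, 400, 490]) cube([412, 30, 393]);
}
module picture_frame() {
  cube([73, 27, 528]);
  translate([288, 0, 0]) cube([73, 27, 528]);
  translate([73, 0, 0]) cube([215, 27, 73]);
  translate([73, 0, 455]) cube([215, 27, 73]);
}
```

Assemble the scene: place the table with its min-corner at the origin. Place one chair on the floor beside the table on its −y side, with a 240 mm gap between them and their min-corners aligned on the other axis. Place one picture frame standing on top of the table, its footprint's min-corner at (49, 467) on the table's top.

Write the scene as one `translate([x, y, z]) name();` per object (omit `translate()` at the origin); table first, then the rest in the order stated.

table();
translate([0, -670, 0]) chair();
translate([49, 467, 717]) picture_frame();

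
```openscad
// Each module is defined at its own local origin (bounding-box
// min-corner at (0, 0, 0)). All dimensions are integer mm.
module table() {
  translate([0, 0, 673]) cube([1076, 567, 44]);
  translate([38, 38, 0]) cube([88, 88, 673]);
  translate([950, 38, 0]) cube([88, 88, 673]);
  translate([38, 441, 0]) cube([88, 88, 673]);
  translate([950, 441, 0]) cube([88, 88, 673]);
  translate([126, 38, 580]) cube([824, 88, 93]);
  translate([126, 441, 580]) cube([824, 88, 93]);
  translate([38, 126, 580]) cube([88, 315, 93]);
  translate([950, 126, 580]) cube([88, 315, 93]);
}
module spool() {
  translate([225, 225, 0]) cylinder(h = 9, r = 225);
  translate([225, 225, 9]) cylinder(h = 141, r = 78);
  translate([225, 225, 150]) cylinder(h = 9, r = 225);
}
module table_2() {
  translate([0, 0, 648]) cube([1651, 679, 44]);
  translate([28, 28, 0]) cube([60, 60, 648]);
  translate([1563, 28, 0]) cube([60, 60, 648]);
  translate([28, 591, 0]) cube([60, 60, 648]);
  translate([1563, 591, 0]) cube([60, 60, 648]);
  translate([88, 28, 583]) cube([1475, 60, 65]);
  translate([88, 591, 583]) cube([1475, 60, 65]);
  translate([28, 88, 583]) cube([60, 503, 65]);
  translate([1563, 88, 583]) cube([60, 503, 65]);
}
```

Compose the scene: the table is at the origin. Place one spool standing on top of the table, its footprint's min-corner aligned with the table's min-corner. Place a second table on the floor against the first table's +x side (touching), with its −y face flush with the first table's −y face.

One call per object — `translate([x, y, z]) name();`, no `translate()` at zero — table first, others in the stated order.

table();
translate([0, 0, 717]) spool();
translate([1076, 0, 0]) table_2();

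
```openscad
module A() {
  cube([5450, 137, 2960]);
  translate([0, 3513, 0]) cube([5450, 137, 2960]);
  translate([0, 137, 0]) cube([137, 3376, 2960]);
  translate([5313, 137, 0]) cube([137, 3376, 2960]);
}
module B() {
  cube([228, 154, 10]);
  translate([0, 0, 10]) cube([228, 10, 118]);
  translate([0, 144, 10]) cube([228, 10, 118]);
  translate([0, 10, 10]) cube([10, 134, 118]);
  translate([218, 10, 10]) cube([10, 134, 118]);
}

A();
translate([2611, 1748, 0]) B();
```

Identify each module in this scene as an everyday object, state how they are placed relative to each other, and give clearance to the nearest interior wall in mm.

A is a house frame. B is an open box. The open box sits inside the house frame, centred. The clearance to the nearest interior wall is 1611 mm.

Clearances: x = 2474, y = 1611; minimum 1611 mm.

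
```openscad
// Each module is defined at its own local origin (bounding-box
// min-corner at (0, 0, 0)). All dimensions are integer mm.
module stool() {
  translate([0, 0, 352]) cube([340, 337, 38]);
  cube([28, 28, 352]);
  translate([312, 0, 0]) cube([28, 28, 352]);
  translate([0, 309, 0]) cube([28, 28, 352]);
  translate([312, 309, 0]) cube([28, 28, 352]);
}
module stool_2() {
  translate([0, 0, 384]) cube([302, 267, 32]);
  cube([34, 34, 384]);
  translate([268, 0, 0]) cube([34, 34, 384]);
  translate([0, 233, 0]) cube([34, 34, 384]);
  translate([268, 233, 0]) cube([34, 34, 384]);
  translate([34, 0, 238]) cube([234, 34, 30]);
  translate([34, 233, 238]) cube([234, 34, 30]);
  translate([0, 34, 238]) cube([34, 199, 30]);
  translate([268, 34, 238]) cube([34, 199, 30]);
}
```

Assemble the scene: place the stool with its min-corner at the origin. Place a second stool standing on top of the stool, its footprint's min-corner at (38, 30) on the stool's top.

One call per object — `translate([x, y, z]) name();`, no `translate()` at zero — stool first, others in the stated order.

stool();
translate([38, 30, 390]) stool_2();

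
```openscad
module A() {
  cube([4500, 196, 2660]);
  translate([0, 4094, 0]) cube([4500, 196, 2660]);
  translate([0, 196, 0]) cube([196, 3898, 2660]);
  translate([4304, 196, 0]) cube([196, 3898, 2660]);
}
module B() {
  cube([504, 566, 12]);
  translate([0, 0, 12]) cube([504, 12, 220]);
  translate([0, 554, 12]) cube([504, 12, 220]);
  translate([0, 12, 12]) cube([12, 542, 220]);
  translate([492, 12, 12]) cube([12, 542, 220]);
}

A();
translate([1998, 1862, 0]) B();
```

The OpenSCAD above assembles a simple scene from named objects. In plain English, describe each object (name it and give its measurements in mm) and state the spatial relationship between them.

A is a box-shaped house frame (walls only): outside footprint 4500×4290 mm, wall height 2660 mm, wall thickness 196 mm. The two y-facing walls run the full x-width; the two x-facing walls fit between the inner faces of the y-facing walls.

B is an open-topped rectangular box: outside dimensions 504×566×232 mm, with a uniform wall and base thickness of 12 mm. The base is a full 504×566 slab on the floor; four walls sit on top of the base. The front and back walls (the −y and +y sides) span the full width; the two side walls fit between them.

The open box sits inside the house frame, centred.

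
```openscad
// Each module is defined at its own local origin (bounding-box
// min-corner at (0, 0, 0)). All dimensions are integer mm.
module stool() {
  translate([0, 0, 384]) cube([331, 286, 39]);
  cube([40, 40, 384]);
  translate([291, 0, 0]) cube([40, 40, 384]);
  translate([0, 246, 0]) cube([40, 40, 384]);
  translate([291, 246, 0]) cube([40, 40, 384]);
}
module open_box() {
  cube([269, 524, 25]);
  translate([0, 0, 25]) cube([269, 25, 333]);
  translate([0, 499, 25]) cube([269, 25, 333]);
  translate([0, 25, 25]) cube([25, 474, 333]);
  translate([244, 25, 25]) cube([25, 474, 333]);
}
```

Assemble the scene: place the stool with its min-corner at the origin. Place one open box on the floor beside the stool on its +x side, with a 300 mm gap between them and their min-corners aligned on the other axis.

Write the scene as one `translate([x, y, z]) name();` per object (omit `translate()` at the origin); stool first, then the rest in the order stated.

stool();
translate([631, 0, 0]) open_box();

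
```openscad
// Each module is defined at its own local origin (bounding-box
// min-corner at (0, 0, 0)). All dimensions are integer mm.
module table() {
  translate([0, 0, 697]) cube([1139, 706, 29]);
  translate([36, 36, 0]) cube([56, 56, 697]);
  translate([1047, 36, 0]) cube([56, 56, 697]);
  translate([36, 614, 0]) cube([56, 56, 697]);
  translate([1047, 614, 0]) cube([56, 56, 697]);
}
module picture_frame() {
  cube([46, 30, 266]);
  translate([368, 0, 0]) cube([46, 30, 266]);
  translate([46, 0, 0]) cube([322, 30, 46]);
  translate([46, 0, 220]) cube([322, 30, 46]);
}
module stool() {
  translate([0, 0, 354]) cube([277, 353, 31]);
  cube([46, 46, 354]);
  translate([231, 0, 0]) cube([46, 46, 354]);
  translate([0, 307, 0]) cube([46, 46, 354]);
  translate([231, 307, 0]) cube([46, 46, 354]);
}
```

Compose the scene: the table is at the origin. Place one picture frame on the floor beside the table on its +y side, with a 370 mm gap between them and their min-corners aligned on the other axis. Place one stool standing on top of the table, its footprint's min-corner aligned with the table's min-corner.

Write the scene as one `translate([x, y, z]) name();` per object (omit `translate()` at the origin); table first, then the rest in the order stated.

table();
translate([0, 1076, 0]) picture_frame();
translate([0, 0, 726]) stool();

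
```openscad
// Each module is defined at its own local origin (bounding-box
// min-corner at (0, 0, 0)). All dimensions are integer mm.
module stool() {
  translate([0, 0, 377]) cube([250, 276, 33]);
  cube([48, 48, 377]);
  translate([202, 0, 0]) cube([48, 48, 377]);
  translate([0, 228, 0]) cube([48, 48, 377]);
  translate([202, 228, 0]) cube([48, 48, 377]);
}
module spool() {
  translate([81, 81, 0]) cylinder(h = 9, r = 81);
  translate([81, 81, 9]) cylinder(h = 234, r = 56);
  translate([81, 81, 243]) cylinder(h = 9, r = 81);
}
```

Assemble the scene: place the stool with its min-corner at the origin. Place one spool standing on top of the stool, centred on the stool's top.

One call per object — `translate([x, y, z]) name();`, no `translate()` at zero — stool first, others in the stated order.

stool();
translate([44, 57, 410]) spool();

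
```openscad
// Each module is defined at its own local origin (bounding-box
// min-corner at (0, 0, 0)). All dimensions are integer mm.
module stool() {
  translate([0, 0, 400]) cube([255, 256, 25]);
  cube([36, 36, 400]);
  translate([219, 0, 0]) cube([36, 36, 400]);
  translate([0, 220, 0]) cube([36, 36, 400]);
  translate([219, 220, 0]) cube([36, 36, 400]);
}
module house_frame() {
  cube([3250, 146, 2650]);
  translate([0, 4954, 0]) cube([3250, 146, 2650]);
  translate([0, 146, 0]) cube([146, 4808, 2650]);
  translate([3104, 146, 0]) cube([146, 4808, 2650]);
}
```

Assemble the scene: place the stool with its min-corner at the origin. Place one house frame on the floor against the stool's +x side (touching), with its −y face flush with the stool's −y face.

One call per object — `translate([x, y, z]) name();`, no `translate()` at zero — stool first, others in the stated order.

stool();
translate([255, 0, 0]) house_frame();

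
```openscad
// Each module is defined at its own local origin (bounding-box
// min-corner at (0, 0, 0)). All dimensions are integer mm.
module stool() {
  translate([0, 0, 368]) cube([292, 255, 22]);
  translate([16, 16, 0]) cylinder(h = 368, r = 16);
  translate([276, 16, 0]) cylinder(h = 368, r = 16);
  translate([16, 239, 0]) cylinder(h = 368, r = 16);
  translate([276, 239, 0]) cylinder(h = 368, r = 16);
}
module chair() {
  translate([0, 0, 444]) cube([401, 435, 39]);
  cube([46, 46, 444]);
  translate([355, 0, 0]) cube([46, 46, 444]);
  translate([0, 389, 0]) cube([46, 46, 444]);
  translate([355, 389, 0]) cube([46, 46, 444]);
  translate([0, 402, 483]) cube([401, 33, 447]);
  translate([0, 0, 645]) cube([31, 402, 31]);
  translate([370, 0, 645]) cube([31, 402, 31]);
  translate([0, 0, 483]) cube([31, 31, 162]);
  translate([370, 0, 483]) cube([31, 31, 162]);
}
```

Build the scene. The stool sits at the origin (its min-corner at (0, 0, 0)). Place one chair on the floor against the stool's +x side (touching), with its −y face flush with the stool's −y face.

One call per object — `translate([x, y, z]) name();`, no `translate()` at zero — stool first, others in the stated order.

stool();
translate([292, 0, 0]) chair();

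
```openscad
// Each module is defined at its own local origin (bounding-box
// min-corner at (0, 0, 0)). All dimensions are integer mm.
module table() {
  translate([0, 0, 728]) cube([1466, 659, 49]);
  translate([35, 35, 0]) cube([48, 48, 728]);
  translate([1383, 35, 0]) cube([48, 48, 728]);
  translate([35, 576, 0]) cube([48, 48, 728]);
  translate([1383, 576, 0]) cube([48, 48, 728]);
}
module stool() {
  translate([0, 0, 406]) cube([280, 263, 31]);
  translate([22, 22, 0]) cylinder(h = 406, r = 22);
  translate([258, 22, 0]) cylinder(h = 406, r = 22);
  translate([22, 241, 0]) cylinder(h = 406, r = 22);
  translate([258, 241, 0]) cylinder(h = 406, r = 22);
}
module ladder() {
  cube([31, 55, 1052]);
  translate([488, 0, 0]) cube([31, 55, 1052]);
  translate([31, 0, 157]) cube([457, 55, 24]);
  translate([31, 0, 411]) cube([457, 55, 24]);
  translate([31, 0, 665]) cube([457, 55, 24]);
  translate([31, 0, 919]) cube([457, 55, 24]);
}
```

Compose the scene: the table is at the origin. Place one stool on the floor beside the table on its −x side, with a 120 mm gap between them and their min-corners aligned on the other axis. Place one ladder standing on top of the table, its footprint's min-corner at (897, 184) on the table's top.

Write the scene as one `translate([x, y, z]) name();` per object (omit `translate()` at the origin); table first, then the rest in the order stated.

table();
translate([-400, 0, 0]) stool();
translate([897, 184, 777]) ladder();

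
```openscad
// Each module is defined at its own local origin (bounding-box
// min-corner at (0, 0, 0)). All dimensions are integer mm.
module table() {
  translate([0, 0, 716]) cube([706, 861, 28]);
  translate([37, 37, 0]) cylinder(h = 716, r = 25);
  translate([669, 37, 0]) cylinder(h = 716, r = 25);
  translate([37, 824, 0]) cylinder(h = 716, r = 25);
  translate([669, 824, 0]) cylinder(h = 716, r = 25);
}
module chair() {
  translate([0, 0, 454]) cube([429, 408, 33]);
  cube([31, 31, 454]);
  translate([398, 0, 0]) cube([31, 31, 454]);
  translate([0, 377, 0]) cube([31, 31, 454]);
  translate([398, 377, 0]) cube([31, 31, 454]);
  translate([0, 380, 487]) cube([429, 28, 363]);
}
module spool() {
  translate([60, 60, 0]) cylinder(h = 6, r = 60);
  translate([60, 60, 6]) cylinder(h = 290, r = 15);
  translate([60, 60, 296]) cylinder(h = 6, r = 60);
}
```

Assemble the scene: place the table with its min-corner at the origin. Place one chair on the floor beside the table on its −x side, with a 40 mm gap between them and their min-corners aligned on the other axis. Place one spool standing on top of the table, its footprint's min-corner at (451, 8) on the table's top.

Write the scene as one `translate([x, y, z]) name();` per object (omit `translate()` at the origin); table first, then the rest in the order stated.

table();
translate([-469, 0, 0]) chair();
translate([451, 8, 744]) spool();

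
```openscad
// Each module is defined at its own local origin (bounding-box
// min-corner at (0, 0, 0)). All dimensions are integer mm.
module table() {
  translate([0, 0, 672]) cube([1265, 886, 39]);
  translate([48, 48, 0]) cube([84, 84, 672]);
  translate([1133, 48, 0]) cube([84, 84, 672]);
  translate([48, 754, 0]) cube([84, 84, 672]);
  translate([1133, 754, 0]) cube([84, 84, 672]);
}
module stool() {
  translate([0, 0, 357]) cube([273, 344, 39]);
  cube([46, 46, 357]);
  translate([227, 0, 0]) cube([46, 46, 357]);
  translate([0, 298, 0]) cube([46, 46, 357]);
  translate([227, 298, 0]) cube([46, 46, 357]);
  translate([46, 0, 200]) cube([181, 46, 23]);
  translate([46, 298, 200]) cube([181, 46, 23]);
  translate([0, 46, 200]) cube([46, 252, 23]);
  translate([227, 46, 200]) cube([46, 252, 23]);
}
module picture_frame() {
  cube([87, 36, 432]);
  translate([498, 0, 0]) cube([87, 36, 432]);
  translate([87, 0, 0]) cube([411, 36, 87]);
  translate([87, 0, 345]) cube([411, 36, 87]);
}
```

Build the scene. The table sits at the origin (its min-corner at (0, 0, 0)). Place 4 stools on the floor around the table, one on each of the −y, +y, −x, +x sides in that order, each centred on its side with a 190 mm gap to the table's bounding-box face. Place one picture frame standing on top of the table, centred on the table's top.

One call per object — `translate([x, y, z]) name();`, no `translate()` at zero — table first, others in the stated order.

table();
translate([496, -534, 0]) stool();
translate([496, 1076, 0]) stool();
translate([-463, 271, 0]) stool();
translate([1455, 271, 0]) stool();
translate([340, 425, 711]) picture_frame();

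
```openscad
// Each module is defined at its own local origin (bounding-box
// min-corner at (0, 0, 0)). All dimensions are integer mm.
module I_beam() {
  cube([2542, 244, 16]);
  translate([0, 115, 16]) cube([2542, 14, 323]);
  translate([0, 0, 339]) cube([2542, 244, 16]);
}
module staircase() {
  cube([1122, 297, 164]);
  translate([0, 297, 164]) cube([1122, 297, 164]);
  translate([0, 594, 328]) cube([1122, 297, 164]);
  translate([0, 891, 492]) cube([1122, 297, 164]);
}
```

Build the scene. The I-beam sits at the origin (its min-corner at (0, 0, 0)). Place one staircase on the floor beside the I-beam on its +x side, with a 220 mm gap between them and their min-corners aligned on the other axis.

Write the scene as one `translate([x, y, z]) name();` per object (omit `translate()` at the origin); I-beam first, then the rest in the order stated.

I_beam();
translate([2762, 0, 0]) staircase();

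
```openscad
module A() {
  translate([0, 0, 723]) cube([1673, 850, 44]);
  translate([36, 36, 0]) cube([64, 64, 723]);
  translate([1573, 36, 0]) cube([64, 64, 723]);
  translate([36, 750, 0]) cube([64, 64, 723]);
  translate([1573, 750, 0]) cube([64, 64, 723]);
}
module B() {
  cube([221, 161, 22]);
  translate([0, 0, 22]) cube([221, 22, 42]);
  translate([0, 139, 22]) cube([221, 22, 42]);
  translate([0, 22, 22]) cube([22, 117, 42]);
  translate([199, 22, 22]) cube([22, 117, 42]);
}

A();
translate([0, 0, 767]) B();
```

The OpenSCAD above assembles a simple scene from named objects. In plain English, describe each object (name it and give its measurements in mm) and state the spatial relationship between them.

A is a table with a 1673×850 mm rectangular top, 44 mm thick, top surface at z = 767 mm, supported by four 64×64 mm square legs, each inset 36 mm from the nearest pair of top edges, running from the floor.

B is an open-topped rectangular box: outside dimensions 221×161×64 mm, with a uniform wall and base thickness of 22 mm. The base is a full 221×161 slab on the floor; four walls sit on top of the base. The front and back walls (the −y and +y sides) span the full width; the two side walls fit between them.

The open box is on top of the table.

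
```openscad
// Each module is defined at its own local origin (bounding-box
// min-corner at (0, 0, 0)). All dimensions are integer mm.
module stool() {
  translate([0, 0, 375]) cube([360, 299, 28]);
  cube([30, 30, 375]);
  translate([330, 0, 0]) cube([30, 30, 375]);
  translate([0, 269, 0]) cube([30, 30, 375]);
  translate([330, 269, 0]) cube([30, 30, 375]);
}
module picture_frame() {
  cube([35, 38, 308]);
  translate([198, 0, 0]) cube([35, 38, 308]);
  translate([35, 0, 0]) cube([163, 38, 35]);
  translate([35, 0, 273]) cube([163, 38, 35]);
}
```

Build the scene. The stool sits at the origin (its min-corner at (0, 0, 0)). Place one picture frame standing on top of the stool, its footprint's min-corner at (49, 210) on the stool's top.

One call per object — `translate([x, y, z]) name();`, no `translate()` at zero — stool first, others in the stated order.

stool();
translate([49, 210, 403]) picture_frame();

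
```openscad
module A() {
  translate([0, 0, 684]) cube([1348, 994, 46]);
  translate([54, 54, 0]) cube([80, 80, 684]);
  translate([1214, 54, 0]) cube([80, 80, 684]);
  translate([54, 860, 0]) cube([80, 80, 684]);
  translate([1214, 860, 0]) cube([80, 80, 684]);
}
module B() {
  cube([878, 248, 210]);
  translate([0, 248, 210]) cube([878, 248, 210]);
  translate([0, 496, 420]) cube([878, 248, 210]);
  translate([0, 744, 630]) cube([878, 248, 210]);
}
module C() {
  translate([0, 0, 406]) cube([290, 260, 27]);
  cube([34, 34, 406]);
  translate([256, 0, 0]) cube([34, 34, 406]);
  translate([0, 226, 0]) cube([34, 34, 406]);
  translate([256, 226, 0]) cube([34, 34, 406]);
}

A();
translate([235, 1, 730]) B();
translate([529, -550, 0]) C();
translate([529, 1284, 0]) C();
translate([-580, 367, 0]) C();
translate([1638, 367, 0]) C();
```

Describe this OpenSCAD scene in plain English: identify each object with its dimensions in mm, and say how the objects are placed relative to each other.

A is a table: top 1348 mm (x) × 994 mm (y), 46 mm thick, upper face at z = 730 mm, on four 80×80 mm square legs, each inset 54 mm from the nearest pair of top edges, running from z = 0 to the bottom of the top.

B is a straight staircase of 4 solid steps. Each step is 878 mm wide (x), 248 mm deep (y, the going) and 210 mm tall (the rise). The first step rests on the floor; each subsequent step sits one going further in +y and one rise higher in +z, directly behind and above the previous step with no overlap.

C is a simple wooden stool: a rectangular seat 290 mm (x) by 260 mm (y), 27 mm thick, top face at z = 433 mm, on four square legs, each 34×34 mm in cross-section. The legs rest on z = 0, each flush with a corner of the seat.

The staircase is on top of the table, centred. Four stools sit around the table at the −y, +y, −x, +x sides.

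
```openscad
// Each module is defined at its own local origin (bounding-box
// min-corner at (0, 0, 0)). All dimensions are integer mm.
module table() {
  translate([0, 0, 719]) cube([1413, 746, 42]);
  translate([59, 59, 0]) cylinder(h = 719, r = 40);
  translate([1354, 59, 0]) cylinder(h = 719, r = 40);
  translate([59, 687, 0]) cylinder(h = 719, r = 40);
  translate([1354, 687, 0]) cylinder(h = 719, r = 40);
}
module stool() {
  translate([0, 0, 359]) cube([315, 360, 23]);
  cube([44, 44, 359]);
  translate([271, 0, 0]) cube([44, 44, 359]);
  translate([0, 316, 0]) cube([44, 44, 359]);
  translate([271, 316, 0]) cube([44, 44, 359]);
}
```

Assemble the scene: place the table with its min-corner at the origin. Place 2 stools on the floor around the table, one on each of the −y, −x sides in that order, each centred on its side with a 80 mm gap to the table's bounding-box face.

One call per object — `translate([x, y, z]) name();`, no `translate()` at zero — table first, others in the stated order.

table();
translate([549, -440, 0]) stool();
translate([-395, 193, 0]) stool();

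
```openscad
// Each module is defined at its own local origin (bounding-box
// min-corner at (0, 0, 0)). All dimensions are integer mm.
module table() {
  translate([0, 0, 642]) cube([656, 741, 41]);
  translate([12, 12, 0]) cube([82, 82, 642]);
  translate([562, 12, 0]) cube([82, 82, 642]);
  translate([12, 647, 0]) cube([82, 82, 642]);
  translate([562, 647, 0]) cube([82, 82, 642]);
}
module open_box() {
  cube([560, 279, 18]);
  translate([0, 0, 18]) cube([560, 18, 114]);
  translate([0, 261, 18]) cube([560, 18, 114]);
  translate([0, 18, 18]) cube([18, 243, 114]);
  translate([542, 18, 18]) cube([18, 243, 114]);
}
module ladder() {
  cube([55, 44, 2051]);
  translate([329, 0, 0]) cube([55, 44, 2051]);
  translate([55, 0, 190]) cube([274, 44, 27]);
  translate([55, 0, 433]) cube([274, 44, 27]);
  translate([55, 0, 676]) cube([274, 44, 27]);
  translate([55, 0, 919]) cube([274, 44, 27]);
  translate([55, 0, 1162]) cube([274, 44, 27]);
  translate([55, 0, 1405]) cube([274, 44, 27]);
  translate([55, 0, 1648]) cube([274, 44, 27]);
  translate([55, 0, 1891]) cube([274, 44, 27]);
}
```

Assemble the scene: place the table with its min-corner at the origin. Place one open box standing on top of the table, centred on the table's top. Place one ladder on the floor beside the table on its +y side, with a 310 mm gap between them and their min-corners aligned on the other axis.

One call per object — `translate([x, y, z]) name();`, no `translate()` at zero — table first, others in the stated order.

table();
translate([48, 231, 683]) open_box();
translate([0, 1051, 0]) ladder();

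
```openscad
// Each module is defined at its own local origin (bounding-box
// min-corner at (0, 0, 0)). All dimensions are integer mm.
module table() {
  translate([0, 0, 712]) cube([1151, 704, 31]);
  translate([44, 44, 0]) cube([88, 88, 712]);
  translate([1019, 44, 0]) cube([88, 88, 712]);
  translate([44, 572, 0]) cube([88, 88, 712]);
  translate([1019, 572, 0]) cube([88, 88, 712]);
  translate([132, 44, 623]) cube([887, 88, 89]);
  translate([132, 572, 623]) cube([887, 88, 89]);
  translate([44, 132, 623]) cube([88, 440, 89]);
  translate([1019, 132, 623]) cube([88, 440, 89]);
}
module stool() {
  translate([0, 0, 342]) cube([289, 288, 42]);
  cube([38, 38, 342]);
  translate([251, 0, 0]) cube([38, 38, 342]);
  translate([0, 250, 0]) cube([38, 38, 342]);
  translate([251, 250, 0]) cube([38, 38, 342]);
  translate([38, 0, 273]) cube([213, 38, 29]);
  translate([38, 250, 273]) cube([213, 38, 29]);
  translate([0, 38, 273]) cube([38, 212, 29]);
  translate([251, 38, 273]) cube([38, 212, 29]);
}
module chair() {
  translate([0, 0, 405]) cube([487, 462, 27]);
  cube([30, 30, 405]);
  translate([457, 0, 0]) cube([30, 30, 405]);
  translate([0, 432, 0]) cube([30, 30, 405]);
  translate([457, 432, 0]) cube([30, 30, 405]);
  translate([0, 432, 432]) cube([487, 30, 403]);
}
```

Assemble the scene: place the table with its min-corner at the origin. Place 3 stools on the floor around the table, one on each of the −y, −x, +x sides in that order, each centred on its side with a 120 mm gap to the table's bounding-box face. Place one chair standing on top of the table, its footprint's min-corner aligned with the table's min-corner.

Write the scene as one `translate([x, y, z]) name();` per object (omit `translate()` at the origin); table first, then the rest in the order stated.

table();
translate([431, -408, 0]) stool();
translate([-409, 208, 0]) stool();
translate([1271, 208, 0]) stool();
translate([0, 0, 743]) chair();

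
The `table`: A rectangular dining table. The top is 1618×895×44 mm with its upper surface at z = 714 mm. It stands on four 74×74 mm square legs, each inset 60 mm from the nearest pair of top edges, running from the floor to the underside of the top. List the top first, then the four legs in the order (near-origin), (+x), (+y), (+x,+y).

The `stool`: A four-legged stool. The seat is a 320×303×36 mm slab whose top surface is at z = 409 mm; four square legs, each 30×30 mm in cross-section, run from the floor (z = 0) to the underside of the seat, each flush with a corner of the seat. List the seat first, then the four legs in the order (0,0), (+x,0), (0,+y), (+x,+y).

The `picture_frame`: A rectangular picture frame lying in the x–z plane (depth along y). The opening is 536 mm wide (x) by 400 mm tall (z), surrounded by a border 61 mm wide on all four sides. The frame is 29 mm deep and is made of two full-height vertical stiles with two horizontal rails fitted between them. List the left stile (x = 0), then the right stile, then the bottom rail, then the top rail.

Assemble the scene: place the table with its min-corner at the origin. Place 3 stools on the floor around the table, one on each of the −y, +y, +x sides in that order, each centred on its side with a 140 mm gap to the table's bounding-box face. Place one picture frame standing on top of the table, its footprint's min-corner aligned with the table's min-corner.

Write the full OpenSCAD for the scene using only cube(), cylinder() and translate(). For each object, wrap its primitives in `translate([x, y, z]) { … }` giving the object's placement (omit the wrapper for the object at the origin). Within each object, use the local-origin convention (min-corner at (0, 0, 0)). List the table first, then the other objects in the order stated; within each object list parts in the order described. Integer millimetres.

translate([0, 0, 670]) cube([1618, 895, 44]);
translate([60, 60, 0]) cube([74, 74, 670]);
translate([1484, 60, 0]) cube([74, 74, 670]);
translate([60, 761, 0]) cube([74, 74, 670]);
translate([1484, 761, 0]) cube([74, 74, 670]);
translate([649, -443, 0]) {
  translate([0, 0, 373]) cube([320, 303, 36]);
  cube([30, 30, 373]);
  translate([290, 0, 0]) cube([30, 30, 373]);
  translate([0, 273, 0]) cube([30, 30, 373]);
  translate([290, 273, 0]) cube([30, 30, 373]);
}
translate([649, 1035, 0]) {
  translate([0, 0, 373]) cube([320, 303, 36]);
  cube([30, 30, 373]);
  translate([290, 0, 0]) cube([30, 30, 373]);
  translate([0, 273, 0]) cube([30, 30, 373]);
  translate([290, 273, 0]) cube([30, 30, 373]);
}
translate([1758, 296, 0]) {
  translate([0, 0, 373]) cube([320, 303, 36]);
  cube([30, 30, 373]);
  translate([290, 0, 0]) cube([30, 30, 373]);
  translate([0, 273, 0]) cube([30, 30, 373]);
  translate([290, 273, 0]) cube([30, 30, 373]);
}
translate([0, 0, 714]) {
  cube([61, 29, 522]);
  translate([597, 0, 0]) cube([61, 29, 522]);
  translate([61, 0, 0]) cube([536, 29, 61]);
  translate([61, 0, 461]) cube([536, 29, 61]);
}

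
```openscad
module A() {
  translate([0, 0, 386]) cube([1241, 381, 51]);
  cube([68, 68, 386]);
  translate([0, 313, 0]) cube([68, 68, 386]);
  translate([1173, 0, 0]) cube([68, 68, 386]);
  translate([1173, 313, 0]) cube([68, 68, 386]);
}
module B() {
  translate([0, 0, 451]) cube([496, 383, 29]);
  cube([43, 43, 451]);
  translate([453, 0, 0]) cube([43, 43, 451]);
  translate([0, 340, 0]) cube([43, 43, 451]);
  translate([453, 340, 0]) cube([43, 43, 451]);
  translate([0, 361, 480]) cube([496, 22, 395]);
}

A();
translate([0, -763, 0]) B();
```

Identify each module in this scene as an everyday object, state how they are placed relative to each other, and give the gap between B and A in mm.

A is a bench. B is a chair. The chair is on the floor beside the bench on its −y side. The gap between the chair and the bench is 380 mm.

The chair's nearest face is 380 mm from the bench's −y face.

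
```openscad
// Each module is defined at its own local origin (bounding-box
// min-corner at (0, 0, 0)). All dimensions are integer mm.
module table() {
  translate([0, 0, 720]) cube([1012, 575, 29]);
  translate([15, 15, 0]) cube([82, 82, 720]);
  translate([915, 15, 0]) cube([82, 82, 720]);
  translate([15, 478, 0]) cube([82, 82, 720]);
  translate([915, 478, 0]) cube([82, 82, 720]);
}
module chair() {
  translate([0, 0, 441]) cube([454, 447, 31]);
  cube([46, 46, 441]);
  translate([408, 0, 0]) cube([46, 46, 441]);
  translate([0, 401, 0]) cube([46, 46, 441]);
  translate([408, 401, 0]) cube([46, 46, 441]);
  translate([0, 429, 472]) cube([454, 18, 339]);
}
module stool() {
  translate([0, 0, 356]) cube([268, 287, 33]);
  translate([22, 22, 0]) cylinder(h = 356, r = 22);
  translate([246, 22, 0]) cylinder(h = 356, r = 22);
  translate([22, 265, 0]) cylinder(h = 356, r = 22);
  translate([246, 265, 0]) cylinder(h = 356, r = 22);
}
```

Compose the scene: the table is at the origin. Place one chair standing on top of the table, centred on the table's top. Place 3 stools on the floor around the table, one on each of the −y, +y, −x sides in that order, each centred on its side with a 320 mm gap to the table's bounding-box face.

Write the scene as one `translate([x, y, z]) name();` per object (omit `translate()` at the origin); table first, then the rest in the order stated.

table();
translate([279, 64, 749]) chair();
translate([372, -607, 0]) stool();
translate([372, 895, 0]) stool();
translate([-588, 144, 0]) stool();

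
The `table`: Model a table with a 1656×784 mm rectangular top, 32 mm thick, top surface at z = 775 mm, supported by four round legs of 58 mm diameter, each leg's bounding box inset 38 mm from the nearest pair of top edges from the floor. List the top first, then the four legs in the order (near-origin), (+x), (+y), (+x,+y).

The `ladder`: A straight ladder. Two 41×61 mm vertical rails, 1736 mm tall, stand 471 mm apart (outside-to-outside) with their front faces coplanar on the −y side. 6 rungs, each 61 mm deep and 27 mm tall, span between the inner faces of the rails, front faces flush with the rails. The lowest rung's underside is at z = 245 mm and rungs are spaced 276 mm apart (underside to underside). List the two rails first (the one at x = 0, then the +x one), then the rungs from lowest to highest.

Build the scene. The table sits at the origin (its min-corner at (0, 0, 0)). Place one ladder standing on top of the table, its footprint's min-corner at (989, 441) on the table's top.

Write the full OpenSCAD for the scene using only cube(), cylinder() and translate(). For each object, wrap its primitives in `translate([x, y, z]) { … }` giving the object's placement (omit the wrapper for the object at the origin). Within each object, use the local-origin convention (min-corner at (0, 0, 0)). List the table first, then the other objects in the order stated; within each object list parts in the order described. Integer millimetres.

translate([0, 0, 743]) cube([1656, 784, 32]);
translate([67, 67, 0]) cylinder(h = 743, r = 29);
translate([1589, 67, 0]) cylinder(h = 743, r = 29);
translate([67, 717, 0]) cylinder(h = 743, r = 29);
translate([1589, 717, 0]) cylinder(h = 743, r = 29);
translate([989, 441, 775]) {
  cube([41, 61, 1736]);
  translate([430, 0, 0]) cube([41, 61, 1736]);
  translate([41, 0, 245]) cube([389, 61, 27]);
  translate([41, 0, 521]) cube([389, 61, 27]);
  translate([41, 0, 797]) cube([389, 61, 27]);
  translate([41, 0, 1073]) cube([389, 61, 27]);
  translate([41, 0, 1349]) cube([389, 61, 27]);
  translate([41, 0, 1625]) cube([389, 61, 27]);
}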